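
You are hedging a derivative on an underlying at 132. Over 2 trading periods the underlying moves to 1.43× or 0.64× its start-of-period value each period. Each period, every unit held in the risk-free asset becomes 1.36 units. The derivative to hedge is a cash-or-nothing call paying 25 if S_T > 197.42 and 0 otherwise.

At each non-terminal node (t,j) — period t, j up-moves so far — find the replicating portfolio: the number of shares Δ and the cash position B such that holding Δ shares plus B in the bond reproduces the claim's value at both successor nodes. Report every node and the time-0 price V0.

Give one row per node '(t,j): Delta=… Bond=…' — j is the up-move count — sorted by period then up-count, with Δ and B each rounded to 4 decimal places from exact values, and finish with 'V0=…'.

(0,0): Delta=0.1607 Bond=-9.9798
(1,0): Delta=0.0000 Bond=0.0000
(1,1): Delta=0.1676 Bond=-14.8920
V0=11.2272

Risk-neutral probability p* = (R−d)/(u−d) = (1.36−0.64)/(1.43−0.64) = 0.9114.
Payoff layer (t=2): V(2,0)=0.0000, V(2,1)=0.0000, V(2,2)=25.0000
(1,0): S=84.4800. Δ = (V_up−V_dn)/(S_up−S_dn) = (0.0000−0.0000)/(120.8064−54.0672) = 0.0000. V = [p*·0.0000 + (1−p*)·0.0000]/1.36 = 0.0000. B = V − Δ·S = 0.0000.
(1,1): S=188.7600. Δ = (V_up−V_dn)/(S_up−S_dn) = (25.0000−0.0000)/(269.9268−120.8064) = 0.1676. V = [p*·25.0000 + (1−p*)·0.0000]/1.36 = 16.7535. B = V − Δ·S = -14.8920.
(0,0): S=132.0000. Δ = (V_up−V_dn)/(S_up−S_dn) = (16.7535−0.0000)/(188.7600−84.4800) = 0.1607. V = [p*·16.7535 + (1−p*)·0.0000]/1.36 = 11.2272. B = V − Δ·S = -9.9798.
The time-0 hedge costs 11.2272, which is the no-arbitrage price.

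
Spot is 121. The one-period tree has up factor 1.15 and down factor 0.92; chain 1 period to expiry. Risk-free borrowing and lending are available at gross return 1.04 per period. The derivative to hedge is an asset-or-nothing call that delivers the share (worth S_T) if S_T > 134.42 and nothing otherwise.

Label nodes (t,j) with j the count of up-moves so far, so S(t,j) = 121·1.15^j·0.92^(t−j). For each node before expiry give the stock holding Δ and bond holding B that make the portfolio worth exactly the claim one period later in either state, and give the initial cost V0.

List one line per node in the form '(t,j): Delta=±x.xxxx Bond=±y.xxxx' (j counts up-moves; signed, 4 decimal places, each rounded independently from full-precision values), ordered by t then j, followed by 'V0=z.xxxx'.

Risk-neutral probability p* = (R−d)/(u−d) = (1.04−0.92)/(1.15−0.92) = 0.5217.
At expiry t=1: V(1,0)=0.0000, V(1,1)=139.1500
  t=0,j=0: stock 121.0000 → up 139.1500 (V=139.1500), down 111.3200 (V=0.0000). Price 69.8077; hedge Δ=5.0000, bond B=-535.1923.
Self-financing check: at every node Δ·S+B equals the discounted successor values.

(0,0): Delta=5.0000 Bond=-535.1923
V0=69.8077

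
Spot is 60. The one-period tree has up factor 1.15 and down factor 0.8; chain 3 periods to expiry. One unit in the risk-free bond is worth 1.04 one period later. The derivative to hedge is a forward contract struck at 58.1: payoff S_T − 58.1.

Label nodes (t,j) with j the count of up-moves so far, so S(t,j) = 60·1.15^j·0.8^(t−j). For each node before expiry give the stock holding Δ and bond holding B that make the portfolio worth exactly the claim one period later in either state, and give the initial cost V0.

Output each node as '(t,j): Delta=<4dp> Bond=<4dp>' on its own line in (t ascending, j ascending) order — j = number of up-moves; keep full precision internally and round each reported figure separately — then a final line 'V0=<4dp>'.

(0,0): Delta=1.0000 Bond=-51.6507
(1,0): Delta=1.0000 Bond=-53.7167
(1,1): Delta=1.0000 Bond=-53.7167
(2,0): Delta=1.0000 Bond=-55.8654
(2,1): Delta=1.0000 Bond=-55.8654
(2,2): Delta=1.0000 Bond=-55.8654
V0=8.3493

No-arbitrage ⇒ martingale measure with p* = (R−d)/(u−d) = 0.6857.
Terminal values V(3,·): V(3,0)=-27.3800, V(3,1)=-13.9400, V(3,2)=5.3800, V(3,3)=33.1525
(2,0): S=38.4000. Δ = (V_up−V_dn)/(S_up−S_dn) = (-13.9400−-27.3800)/(44.1600−30.7200) = 1.0000. V = [p*·-13.9400 + (1−p*)·-27.3800]/1.04 = -17.4654. B = V − Δ·S = -55.8654.
(2,1): S=55.2000. Δ = (V_up−V_dn)/(S_up−S_dn) = (5.3800−-13.9400)/(63.4800−44.1600) = 1.0000. V = [p*·5.3800 + (1−p*)·-13.9400]/1.04 = -0.6654. B = V − Δ·S = -55.8654.
(2,2): S=79.3500. Δ = (V_up−V_dn)/(S_up−S_dn) = (33.1525−5.3800)/(91.2525−63.4800) = 1.0000. V = [p*·33.1525 + (1−p*)·5.3800]/1.04 = 23.4846. B = V − Δ·S = -55.8654.
(1,0): S=48.0000. Δ = (V_up−V_dn)/(S_up−S_dn) = (-0.6654−-17.4654)/(55.2000−38.4000) = 1.0000. V = [p*·-0.6654 + (1−p*)·-17.4654]/1.04 = -5.7167. B = V − Δ·S = -53.7167.
(1,1): S=69.0000. Δ = (V_up−V_dn)/(S_up−S_dn) = (23.4846−-0.6654)/(79.3500−55.2000) = 1.0000. V = [p*·23.4846 + (1−p*)·-0.6654]/1.04 = 15.2833. B = V − Δ·S = -53.7167.
(0,0): S=60.0000. Δ = (V_up−V_dn)/(S_up−S_dn) = (15.2833−-5.7167)/(69.0000−48.0000) = 1.0000. V = [p*·15.2833 + (1−p*)·-5.7167]/1.04 = 8.3493. B = V − Δ·S = -51.6507.
Root portfolio cost Δ·60+B reproduces V0=8.3493.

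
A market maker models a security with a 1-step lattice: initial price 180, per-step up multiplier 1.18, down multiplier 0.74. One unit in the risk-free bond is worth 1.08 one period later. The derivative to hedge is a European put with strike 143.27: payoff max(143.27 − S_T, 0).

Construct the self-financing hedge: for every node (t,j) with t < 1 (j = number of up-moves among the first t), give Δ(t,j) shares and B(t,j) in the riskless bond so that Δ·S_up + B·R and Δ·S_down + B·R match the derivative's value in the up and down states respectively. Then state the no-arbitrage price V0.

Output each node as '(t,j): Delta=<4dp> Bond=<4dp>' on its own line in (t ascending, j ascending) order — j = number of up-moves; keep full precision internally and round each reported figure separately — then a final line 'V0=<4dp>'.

No-arbitrage ⇒ martingale measure with p* = (R−d)/(u−d) = 0.7727.
Terminal payoffs: V(1,0)=10.0700, V(1,1)=0.0000
Node (0,0) S=180.0000: V=(p*·0.0000+(1−p*)·10.0700)/1.08=2.1191; Δ=(0.0000−10.0700)/(212.4000−133.2000)=-0.1271; B=V−Δ·S=25.0055
Self-financing check: at every node Δ·S+B equals the discounted successor values.

(0,0): Delta=-0.1271 Bond=25.0055
V0=2.1191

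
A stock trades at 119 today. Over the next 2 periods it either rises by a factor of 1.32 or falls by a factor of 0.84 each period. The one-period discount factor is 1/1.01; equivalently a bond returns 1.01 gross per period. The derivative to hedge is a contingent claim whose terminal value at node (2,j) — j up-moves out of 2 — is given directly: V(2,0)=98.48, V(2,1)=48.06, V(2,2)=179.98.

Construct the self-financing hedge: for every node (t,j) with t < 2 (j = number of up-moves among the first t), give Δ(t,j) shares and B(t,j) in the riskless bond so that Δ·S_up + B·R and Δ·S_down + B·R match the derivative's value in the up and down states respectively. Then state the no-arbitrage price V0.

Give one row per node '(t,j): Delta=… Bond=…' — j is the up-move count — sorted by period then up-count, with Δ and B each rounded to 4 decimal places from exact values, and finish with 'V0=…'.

(0,0): Delta=0.2454 Bond=54.7447
(1,0): Delta=-1.0508 Bond=184.8663
(1,1): Delta=1.7496 Bond=-180.9901
V0=83.9501

Since d<R<u, set p* = (R−d)/(u−d) = 0.3542; price each node as the discounted p*-expectation of its children.
Terminal payoffs: V(2,0)=98.4800, V(2,1)=48.0600, V(2,2)=179.9800
  t=1,j=0: stock 99.9600 → up 131.9472 (V=48.0600), down 83.9664 (V=98.4800). Price 79.8247; hedge Δ=-1.0508, bond B=184.8663.
  t=1,j=1: stock 157.0800 → up 207.3456 (V=179.9800), down 131.9472 (V=48.0600). Price 93.8432; hedge Δ=1.7496, bond B=-180.9901.
  t=0,j=0: stock 119.0000 → up 157.0800 (V=93.8432), down 99.9600 (V=79.8247). Price 83.9501; hedge Δ=0.2454, bond B=54.7447.
Self-financing check: at every node Δ·S+B equals the discounted successor values.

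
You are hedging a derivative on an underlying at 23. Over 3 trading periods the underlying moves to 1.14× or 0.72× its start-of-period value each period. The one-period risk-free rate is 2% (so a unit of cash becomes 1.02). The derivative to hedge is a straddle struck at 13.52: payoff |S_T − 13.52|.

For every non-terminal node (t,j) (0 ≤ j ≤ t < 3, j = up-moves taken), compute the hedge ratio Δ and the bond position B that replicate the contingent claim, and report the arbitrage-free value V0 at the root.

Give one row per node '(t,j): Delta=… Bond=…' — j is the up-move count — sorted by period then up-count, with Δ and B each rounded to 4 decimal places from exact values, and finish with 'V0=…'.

(0,0): Delta=0.9198 Bond=-10.6793
(1,0): Delta=0.6025 Bond=-5.6375
(1,1): Delta=1.0000 Bond=-12.9950
(2,0): Delta=-0.9711 Bond=13.0114
(2,1): Delta=1.0000 Bond=-13.2549
(2,2): Delta=1.0000 Bond=-13.2549
V0=10.4767

No-arbitrage ⇒ martingale measure with p* = (R−d)/(u−d) = 0.7143.
At expiry t=3: V(3,0)=4.9353, V(3,1)=0.0724, V(3,2)=8.0014, V(3,3)=20.5555
  t=2,j=0: stock 11.9232 → up 13.5924 (V=0.0724), down 8.5847 (V=4.9353). Price 1.4332; hedge Δ=-0.9711, bond B=13.0114.
  t=2,j=1: stock 18.8784 → up 21.5214 (V=8.0014), down 13.5924 (V=0.0724). Price 5.6235; hedge Δ=1.0000, bond B=-13.2549.
  t=2,j=2: stock 29.8908 → up 34.0755 (V=20.5555), down 21.5214 (V=8.0014). Price 16.6359; hedge Δ=1.0000, bond B=-13.2549.
  t=1,j=0: stock 16.5600 → up 18.8784 (V=5.6235), down 11.9232 (V=1.4332). Price 4.3395; hedge Δ=0.6025, bond B=-5.6375.
  t=1,j=1: stock 26.2200 → up 29.8908 (V=16.6359), down 18.8784 (V=5.6235). Price 13.2250; hedge Δ=1.0000, bond B=-12.9950.
  t=0,j=0: stock 23.0000 → up 26.2200 (V=13.2250), down 16.5600 (V=4.3395). Price 10.4767; hedge Δ=0.9198, bond B=-10.6793.
Check: Δ(0,0)·S0 + B(0,0) = 10.4767 = V0.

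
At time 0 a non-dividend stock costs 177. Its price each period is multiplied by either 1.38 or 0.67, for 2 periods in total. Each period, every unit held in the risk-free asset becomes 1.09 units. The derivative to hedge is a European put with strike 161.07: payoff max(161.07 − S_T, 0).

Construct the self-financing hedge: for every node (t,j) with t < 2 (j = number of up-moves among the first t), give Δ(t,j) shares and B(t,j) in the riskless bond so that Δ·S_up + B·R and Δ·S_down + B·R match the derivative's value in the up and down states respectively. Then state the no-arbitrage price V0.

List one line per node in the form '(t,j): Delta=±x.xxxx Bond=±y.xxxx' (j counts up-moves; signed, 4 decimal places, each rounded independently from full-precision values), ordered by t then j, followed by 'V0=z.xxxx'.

Since d<R<u, set p* = (R−d)/(u−d) = 0.5915; price each node as the discounted p*-expectation of its children.
Payoff layer (t=2): V(2,0)=81.6147, V(2,1)=0.0000, V(2,2)=0.0000
Node (1,0) S=118.5900: V=(p*·0.0000+(1−p*)·81.6147)/1.09=30.5831; Δ=(0.0000−81.6147)/(163.6542−79.4553)=-0.9693; B=V−Δ·S=145.5334
Node (1,1) S=244.2600: V=(p*·0.0000+(1−p*)·0.0000)/1.09=0.0000; Δ=(0.0000−0.0000)/(337.0788−163.6542)=0.0000; B=V−Δ·S=0.0000
Node (0,0) S=177.0000: V=(p*·0.0000+(1−p*)·30.5831)/1.09=11.4603; Δ=(0.0000−30.5831)/(244.2600−118.5900)=-0.2434; B=V−Δ·S=54.5351
Check: Δ(0,0)·S0 + B(0,0) = 11.4603 = V0.

(0,0): Delta=-0.2434 Bond=54.5351
(1,0): Delta=-0.9693 Bond=145.5334
(1,1): Delta=0.0000 Bond=0.0000
V0=11.4603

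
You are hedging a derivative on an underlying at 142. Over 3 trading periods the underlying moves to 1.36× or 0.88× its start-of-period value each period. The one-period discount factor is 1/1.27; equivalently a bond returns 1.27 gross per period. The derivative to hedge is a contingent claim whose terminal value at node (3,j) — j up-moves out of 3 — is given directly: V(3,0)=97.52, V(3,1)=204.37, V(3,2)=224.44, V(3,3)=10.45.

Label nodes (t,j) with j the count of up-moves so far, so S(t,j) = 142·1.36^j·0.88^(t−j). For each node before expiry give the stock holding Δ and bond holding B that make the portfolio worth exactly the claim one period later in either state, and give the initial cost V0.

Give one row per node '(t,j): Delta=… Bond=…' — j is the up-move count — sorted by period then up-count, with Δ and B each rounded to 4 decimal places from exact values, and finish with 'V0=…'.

Under the risk-neutral measure, an up-move has probability p* = (R−d)/(u−d) = 0.8125 and values discount at R = 1.27.
Payoff layer (t=3): V(3,0)=97.5200, V(3,1)=204.3700, V(3,2)=224.4400, V(3,3)=10.4500
Node (2,0) S=109.9648: V=(p*·204.3700+(1−p*)·97.5200)/1.27=145.1462; Δ=(204.3700−97.5200)/(149.5521−96.7690)=2.0243; B=V−Δ·S=-77.4580
Node (2,1) S=169.9456: V=(p*·224.4400+(1−p*)·204.3700)/1.27=173.7613; Δ=(224.4400−204.3700)/(231.1260−149.5521)=0.2460; B=V−Δ·S=131.9488
Node (2,2) S=262.6432: V=(p*·10.4500+(1−p*)·224.4400)/1.27=39.8214; Δ=(10.4500−224.4400)/(357.1948−231.1260)=-1.6974; B=V−Δ·S=485.6339
Node (1,0) S=124.9600: V=(p*·173.7613+(1−p*)·145.1462)/1.27=132.5953; Δ=(173.7613−145.1462)/(169.9456−109.9648)=0.4771; B=V−Δ·S=72.9803
Node (1,1) S=193.1200: V=(p*·39.8214+(1−p*)·173.7613)/1.27=51.1300; Δ=(39.8214−173.7613)/(262.6432−169.9456)=-1.4449; B=V−Δ·S=330.1716
Node (0,0) S=142.0000: V=(p*·51.1300+(1−p*)·132.5953)/1.27=52.2872; Δ=(51.1300−132.5953)/(193.1200−124.9600)=-1.1952; B=V−Δ·S=222.0065
The time-0 hedge costs 52.2872, which is the no-arbitrage price.

(0,0): Delta=-1.1952 Bond=222.0065
(1,0): Delta=0.4771 Bond=72.9803
(1,1): Delta=-1.4449 Bond=330.1716
(2,0): Delta=2.0243 Bond=-77.4580
(2,1): Delta=0.2460 Bond=131.9488
(2,2): Delta=-1.6974 Bond=485.6339
V0=52.2872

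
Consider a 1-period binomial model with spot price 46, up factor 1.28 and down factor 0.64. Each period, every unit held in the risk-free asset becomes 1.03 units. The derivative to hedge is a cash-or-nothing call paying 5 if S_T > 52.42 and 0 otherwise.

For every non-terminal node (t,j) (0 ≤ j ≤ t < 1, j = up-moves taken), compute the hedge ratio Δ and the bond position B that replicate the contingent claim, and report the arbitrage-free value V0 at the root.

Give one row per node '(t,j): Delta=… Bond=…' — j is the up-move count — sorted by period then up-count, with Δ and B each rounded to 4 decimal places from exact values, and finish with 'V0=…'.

Since d<R<u, set p* = (R−d)/(u−d) = 0.6094; price each node as the discounted p*-expectation of its children.
Terminal values V(1,·): V(1,0)=0.0000, V(1,1)=5.0000
Node (0,0) S=46.0000: V=(p*·5.0000+(1−p*)·0.0000)/1.03=2.9581; Δ=(5.0000−0.0000)/(58.8800−29.4400)=0.1698; B=V−Δ·S=-4.8544
Each (Δ,B) replicates both successor values, so the strategy is self-financing and V0 is arbitrage-free.

(0,0): Delta=0.1698 Bond=-4.8544
V0=2.9581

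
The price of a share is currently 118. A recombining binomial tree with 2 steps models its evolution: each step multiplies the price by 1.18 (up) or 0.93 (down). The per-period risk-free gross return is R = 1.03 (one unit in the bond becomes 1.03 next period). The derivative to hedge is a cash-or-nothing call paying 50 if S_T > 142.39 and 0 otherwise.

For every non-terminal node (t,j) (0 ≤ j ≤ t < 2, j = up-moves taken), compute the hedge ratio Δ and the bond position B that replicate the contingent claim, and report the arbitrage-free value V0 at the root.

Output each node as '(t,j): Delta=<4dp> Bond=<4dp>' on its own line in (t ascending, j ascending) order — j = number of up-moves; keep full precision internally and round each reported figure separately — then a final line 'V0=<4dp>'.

(0,0): Delta=0.6582 Bond=-70.1291
(1,0): Delta=0.0000 Bond=0.0000
(1,1): Delta=1.4364 Bond=-180.5825
V0=7.5408

No-arbitrage ⇒ martingale measure with p* = (R−d)/(u−d) = 0.4000.
Terminal payoffs: V(2,0)=0.0000, V(2,1)=0.0000, V(2,2)=50.0000
Node (1,0) S=109.7400: V=(p*·0.0000+(1−p*)·0.0000)/1.03=0.0000; Δ=(0.0000−0.0000)/(129.4932−102.0582)=0.0000; B=V−Δ·S=0.0000
Node (1,1) S=139.2400: V=(p*·50.0000+(1−p*)·0.0000)/1.03=19.4175; Δ=(50.0000−0.0000)/(164.3032−129.4932)=1.4364; B=V−Δ·S=-180.5825
Node (0,0) S=118.0000: V=(p*·19.4175+(1−p*)·0.0000)/1.03=7.5408; Δ=(19.4175−0.0000)/(139.2400−109.7400)=0.6582; B=V−Δ·S=-70.1291
Check: Δ(0,0)·S0 + B(0,0) = 7.5408 = V0.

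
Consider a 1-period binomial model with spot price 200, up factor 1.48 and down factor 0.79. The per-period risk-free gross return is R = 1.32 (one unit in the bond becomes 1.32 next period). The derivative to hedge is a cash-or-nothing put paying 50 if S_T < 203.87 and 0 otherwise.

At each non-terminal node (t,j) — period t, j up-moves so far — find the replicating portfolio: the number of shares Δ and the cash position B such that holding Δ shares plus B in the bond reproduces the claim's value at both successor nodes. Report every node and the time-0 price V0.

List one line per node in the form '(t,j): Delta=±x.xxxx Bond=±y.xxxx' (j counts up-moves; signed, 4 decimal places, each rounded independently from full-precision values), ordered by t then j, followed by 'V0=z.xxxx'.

The replicating-portfolio and risk-neutral prices coincide; use p* = (1.32−0.79)/(1.48−0.79) = 0.7681 for the latter.
At expiry t=1: V(1,0)=50.0000, V(1,1)=0.0000
Node (0,0) S=200.0000: V=(p*·0.0000+(1−p*)·50.0000)/1.32=8.7835; Δ=(0.0000−50.0000)/(296.0000−158.0000)=-0.3623; B=V−Δ·S=81.2473
Each (Δ,B) replicates both successor values, so the strategy is self-financing and V0 is arbitrage-free.

(0,0): Delta=-0.3623 Bond=81.2473
V0=8.7835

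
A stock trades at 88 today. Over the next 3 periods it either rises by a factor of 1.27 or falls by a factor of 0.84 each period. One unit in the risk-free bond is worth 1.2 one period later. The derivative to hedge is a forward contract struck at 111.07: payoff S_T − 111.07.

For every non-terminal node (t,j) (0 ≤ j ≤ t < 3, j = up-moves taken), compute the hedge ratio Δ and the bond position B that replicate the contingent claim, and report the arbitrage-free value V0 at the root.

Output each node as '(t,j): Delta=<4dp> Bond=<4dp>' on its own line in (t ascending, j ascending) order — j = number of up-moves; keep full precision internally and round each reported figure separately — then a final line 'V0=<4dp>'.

(0,0): Delta=1.0000 Bond=-64.2766
(1,0): Delta=1.0000 Bond=-77.1319
(1,1): Delta=1.0000 Bond=-77.1319
(2,0): Delta=1.0000 Bond=-92.5583
(2,1): Delta=1.0000 Bond=-92.5583
(2,2): Delta=1.0000 Bond=-92.5583
V0=23.7234

Risk-neutral probability p* = (R−d)/(u−d) = (1.2−0.84)/(1.27−0.84) = 0.8372.
At expiry t=3: V(3,0)=-58.9120, V(3,1)=-32.2121, V(3,2)=8.1556, V(3,3)=69.1877
Node (2,0) S=62.0928: V=(p*·-32.2121+(1−p*)·-58.9120)/1.2=-30.4655; Δ=(-32.2121−-58.9120)/(78.8579−52.1580)=1.0000; B=V−Δ·S=-92.5583
Node (2,1) S=93.8784: V=(p*·8.1556+(1−p*)·-32.2121)/1.2=1.3201; Δ=(8.1556−-32.2121)/(119.2256−78.8579)=1.0000; B=V−Δ·S=-92.5583
Node (2,2) S=141.9352: V=(p*·69.1877+(1−p*)·8.1556)/1.2=49.3769; Δ=(69.1877−8.1556)/(180.2577−119.2256)=1.0000; B=V−Δ·S=-92.5583
Node (1,0) S=73.9200: V=(p*·1.3201+(1−p*)·-30.4655)/1.2=-3.2119; Δ=(1.3201−-30.4655)/(93.8784−62.0928)=1.0000; B=V−Δ·S=-77.1319
Node (1,1) S=111.7600: V=(p*·49.3769+(1−p*)·1.3201)/1.2=34.6281; Δ=(49.3769−1.3201)/(141.9352−93.8784)=1.0000; B=V−Δ·S=-77.1319
Node (0,0) S=88.0000: V=(p*·34.6281+(1−p*)·-3.2119)/1.2=23.7234; Δ=(34.6281−-3.2119)/(111.7600−73.9200)=1.0000; B=V−Δ·S=-64.2766
The time-0 hedge costs 23.7234, which is the no-arbitrage price.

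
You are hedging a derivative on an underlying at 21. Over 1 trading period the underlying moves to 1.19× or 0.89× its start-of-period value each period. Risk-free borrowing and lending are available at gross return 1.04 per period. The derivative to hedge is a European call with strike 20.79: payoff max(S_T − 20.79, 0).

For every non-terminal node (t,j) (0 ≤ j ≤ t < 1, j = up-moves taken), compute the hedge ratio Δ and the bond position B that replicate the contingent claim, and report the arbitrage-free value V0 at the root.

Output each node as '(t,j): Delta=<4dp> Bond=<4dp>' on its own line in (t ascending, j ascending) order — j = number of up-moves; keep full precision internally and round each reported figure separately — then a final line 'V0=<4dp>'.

(0,0): Delta=0.6667 Bond=-11.9808
V0=2.0192

Risk-neutral probability p* = (R−d)/(u−d) = (1.04−0.89)/(1.19−0.89) = 0.5000.
At expiry t=1: V(1,0)=0.0000, V(1,1)=4.2000
  t=0,j=0: stock 21.0000 → up 24.9900 (V=4.2000), down 18.6900 (V=0.0000). Price 2.0192; hedge Δ=0.6667, bond B=-11.9808.
Each (Δ,B) replicates both successor values, so the strategy is self-financing and V0 is arbitrage-free.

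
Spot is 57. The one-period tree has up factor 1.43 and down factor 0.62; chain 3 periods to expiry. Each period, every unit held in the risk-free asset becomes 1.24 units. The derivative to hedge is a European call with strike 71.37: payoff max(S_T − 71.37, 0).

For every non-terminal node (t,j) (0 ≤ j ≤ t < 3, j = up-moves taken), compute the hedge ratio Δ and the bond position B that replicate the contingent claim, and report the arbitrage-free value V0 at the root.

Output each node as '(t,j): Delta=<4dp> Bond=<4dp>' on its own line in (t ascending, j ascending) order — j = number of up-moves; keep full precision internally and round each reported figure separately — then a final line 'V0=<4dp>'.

No-arbitrage ⇒ martingale measure with p* = (R−d)/(u−d) = 0.7654.
Terminal payoffs: V(3,0)=0.0000, V(3,1)=0.0000, V(3,2)=0.8968, V(3,3)=95.3098
  t=2,j=0: stock 21.9108 → up 31.3324 (V=0.0000), down 13.5847 (V=0.0000). Price 0.0000; hedge Δ=0.0000, bond B=0.0000.
  t=2,j=1: stock 50.5362 → up 72.2668 (V=0.8968), down 31.3324 (V=0.0000). Price 0.5536; hedge Δ=0.0219, bond B=-0.5536.
  t=2,j=2: stock 116.5593 → up 166.6798 (V=95.3098), down 72.2668 (V=0.8968). Price 59.0028; hedge Δ=1.0000, bond B=-57.5565.
  t=1,j=0: stock 35.3400 → up 50.5362 (V=0.5536), down 21.9108 (V=0.0000). Price 0.3417; hedge Δ=0.0193, bond B=-0.3417.
  t=1,j=1: stock 81.5100 → up 116.5593 (V=59.0028), down 50.5362 (V=0.5536). Price 36.5262; hedge Δ=0.8853, bond B=-35.6334.
  t=0,j=0: stock 57.0000 → up 81.5100 (V=36.5262), down 35.3400 (V=0.3417). Price 22.6117; hedge Δ=0.7837, bond B=-22.0606.
Check: Δ(0,0)·S0 + B(0,0) = 22.6117 = V0.

(0,0): Delta=0.7837 Bond=-22.0606
(1,0): Delta=0.0193 Bond=-0.3417
(1,1): Delta=0.8853 Bond=-35.6334
(2,0): Delta=0.0000 Bond=0.0000
(2,1): Delta=0.0219 Bond=-0.5536
(2,2): Delta=1.0000 Bond=-57.5565
V0=22.6117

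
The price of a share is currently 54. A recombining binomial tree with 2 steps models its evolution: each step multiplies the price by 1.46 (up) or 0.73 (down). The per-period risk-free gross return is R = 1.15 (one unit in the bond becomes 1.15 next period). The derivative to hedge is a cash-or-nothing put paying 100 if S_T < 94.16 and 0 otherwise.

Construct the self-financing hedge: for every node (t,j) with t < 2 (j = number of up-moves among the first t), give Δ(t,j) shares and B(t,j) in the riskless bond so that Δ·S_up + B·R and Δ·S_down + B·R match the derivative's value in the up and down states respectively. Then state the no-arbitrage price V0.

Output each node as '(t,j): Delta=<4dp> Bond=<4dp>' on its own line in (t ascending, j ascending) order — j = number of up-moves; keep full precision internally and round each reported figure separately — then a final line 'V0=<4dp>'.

Since d<R<u, set p* = (R−d)/(u−d) = 0.5753; price each node as the discounted p*-expectation of its children.
At expiry t=2: V(2,0)=100.0000, V(2,1)=100.0000, V(2,2)=0.0000
Node (1,0) S=39.4200: V=(p*·100.0000+(1−p*)·100.0000)/1.15=86.9565; Δ=(100.0000−100.0000)/(57.5532−28.7766)=0.0000; B=V−Δ·S=86.9565
Node (1,1) S=78.8400: V=(p*·0.0000+(1−p*)·100.0000)/1.15=36.9267; Δ=(0.0000−100.0000)/(115.1064−57.5532)=-1.7375; B=V−Δ·S=173.9130
Node (0,0) S=54.0000: V=(p*·36.9267+(1−p*)·86.9565)/1.15=50.5846; Δ=(36.9267−86.9565)/(78.8400−39.4200)=-1.2691; B=V−Δ·S=119.1185
The time-0 hedge costs 50.5846, which is the no-arbitrage price.

(0,0): Delta=-1.2691 Bond=119.1185
(1,0): Delta=0.0000 Bond=86.9565
(1,1): Delta=-1.7375 Bond=173.9130
V0=50.5846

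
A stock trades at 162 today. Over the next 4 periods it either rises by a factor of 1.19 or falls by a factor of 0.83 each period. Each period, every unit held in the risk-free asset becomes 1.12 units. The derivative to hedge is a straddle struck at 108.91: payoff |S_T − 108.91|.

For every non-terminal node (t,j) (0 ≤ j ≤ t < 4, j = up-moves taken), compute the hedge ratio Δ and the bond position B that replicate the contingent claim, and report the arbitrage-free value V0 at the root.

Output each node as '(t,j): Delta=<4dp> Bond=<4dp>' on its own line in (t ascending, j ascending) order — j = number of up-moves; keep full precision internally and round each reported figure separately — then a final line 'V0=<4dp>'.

Since d<R<u, set p* = (R−d)/(u−d) = 0.8056; price each node as the discounted p*-expectation of its children.
At expiry t=4: V(4,0)=32.0275, V(4,1)=1.3191, V(4,2)=49.1293, V(4,3)=117.6765, V(4,4)=215.9550
Node (3,0) S=92.6295: V=(p*·1.3191+(1−p*)·32.0275)/1.12=6.5091; Δ=(1.3191−32.0275)/(110.2291−76.8825)=-0.9209; B=V−Δ·S=91.8103
Node (3,1) S=132.8061: V=(p*·49.1293+(1−p*)·1.3191)/1.12=35.5651; Δ=(49.1293−1.3191)/(158.0393−110.2291)=1.0000; B=V−Δ·S=-97.2411
Node (3,2) S=190.4088: V=(p*·117.6765+(1−p*)·49.1293)/1.12=93.1677; Δ=(117.6765−49.1293)/(226.5865−158.0393)=1.0000; B=V−Δ·S=-97.2411
Node (3,3) S=272.9958: V=(p*·215.9550+(1−p*)·117.6765)/1.12=175.7547; Δ=(215.9550−117.6765)/(324.8650−226.5865)=1.0000; B=V−Δ·S=-97.2411
Node (2,0) S=111.6018: V=(p*·35.5651+(1−p*)·6.5091)/1.12=26.7101; Δ=(35.5651−6.5091)/(132.8061−92.6295)=0.7232; B=V−Δ·S=-54.0010
Node (2,1) S=160.0074: V=(p*·93.1677+(1−p*)·35.5651)/1.12=73.1850; Δ=(93.1677−35.5651)/(190.4088−132.8061)=1.0000; B=V−Δ·S=-86.8224
Node (2,2) S=229.4082: V=(p*·175.7547+(1−p*)·93.1677)/1.12=142.5858; Δ=(175.7547−93.1677)/(272.9958−190.4088)=1.0000; B=V−Δ·S=-86.8224
Node (1,0) S=134.4600: V=(p*·73.1850+(1−p*)·26.7101)/1.12=57.2752; Δ=(73.1850−26.7101)/(160.0074−111.6018)=0.9601; B=V−Δ·S=-71.8218
Node (1,1) S=192.7800: V=(p*·142.5858+(1−p*)·73.1850)/1.12=115.2600; Δ=(142.5858−73.1850)/(229.4082−160.0074)=1.0000; B=V−Δ·S=-77.5200
Node (0,0) S=162.0000: V=(p*·115.2600+(1−p*)·57.2752)/1.12=92.8439; Δ=(115.2600−57.2752)/(192.7800−134.4600)=0.9943; B=V−Δ·S=-68.2250
Self-financing check: at every node Δ·S+B equals the discounted successor values.

(0,0): Delta=0.9943 Bond=-68.2250
(1,0): Delta=0.9601 Bond=-71.8218
(1,1): Delta=1.0000 Bond=-77.5200
(2,0): Delta=0.7232 Bond=-54.0010
(2,1): Delta=1.0000 Bond=-86.8224
(2,2): Delta=1.0000 Bond=-86.8224
(3,0): Delta=-0.9209 Bond=91.8103
(3,1): Delta=1.0000 Bond=-97.2411
(3,2): Delta=1.0000 Bond=-97.2411
(3,3): Delta=1.0000 Bond=-97.2411
V0=92.8439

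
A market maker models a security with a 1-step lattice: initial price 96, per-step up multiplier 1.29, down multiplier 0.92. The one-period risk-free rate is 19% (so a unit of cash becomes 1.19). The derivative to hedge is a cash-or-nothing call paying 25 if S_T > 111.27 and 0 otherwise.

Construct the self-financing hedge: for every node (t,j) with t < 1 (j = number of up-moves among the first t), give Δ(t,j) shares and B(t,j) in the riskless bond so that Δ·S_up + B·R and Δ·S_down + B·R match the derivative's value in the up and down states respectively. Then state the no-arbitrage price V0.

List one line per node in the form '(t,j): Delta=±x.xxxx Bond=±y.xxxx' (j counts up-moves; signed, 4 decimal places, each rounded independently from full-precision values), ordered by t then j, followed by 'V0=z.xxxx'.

Under the risk-neutral measure, an up-move has probability p* = (R−d)/(u−d) = 0.7297 and values discount at R = 1.19.
Terminal values V(1,·): V(1,0)=0.0000, V(1,1)=25.0000
  t=0,j=0: stock 96.0000 → up 123.8400 (V=25.0000), down 88.3200 (V=0.0000). Price 15.3305; hedge Δ=0.7038, bond B=-52.2371.
Each (Δ,B) replicates both successor values, so the strategy is self-financing and V0 is arbitrage-free.

(0,0): Delta=0.7038 Bond=-52.2371
V0=15.3305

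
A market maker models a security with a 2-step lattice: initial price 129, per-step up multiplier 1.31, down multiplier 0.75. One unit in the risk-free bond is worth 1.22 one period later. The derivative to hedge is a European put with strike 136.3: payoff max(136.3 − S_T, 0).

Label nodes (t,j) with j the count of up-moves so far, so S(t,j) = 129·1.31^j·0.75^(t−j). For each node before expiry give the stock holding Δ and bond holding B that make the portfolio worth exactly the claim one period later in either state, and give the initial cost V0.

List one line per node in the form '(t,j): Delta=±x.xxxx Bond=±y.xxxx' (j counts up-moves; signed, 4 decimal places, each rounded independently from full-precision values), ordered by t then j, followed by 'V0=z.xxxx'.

No-arbitrage ⇒ martingale measure with p* = (R−d)/(u−d) = 0.8393.
At expiry t=2: V(2,0)=63.7375, V(2,1)=9.5575, V(2,2)=0.0000
  t=1,j=0: stock 96.7500 → up 126.7425 (V=9.5575), down 72.5625 (V=63.7375). Price 14.9713; hedge Δ=-1.0000, bond B=111.7213.
  t=1,j=1: stock 168.9900 → up 221.3769 (V=0.0000), down 126.7425 (V=9.5575). Price 1.2590; hedge Δ=-0.1010, bond B=18.3260.
  t=0,j=0: stock 129.0000 → up 168.9900 (V=1.2590), down 96.7500 (V=14.9713). Price 2.8384; hedge Δ=-0.1898, bond B=27.3246.
Check: Δ(0,0)·S0 + B(0,0) = 2.8384 = V0.

(0,0): Delta=-0.1898 Bond=27.3246
(1,0): Delta=-1.0000 Bond=111.7213
(1,1): Delta=-0.1010 Bond=18.3260
V0=2.8384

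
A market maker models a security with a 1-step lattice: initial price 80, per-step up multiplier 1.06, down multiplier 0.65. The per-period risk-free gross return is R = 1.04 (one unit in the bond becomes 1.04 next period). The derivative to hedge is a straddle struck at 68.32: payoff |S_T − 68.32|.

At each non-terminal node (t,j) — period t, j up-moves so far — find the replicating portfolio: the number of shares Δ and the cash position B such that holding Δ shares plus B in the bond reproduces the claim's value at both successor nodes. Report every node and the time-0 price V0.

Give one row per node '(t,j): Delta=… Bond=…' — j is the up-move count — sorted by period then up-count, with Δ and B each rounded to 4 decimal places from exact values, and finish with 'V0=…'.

Risk-neutral probability p* = (R−d)/(u−d) = (1.04−0.65)/(1.06−0.65) = 0.9512.
Terminal payoffs: V(1,0)=16.3200, V(1,1)=16.4800
Node (0,0) S=80.0000: V=(p*·16.4800+(1−p*)·16.3200)/1.04=15.8386; Δ=(16.4800−16.3200)/(84.8000−52.0000)=0.0049; B=V−Δ·S=15.4484
Check: Δ(0,0)·S0 + B(0,0) = 15.8386 = V0.

(0,0): Delta=0.0049 Bond=15.4484
V0=15.8386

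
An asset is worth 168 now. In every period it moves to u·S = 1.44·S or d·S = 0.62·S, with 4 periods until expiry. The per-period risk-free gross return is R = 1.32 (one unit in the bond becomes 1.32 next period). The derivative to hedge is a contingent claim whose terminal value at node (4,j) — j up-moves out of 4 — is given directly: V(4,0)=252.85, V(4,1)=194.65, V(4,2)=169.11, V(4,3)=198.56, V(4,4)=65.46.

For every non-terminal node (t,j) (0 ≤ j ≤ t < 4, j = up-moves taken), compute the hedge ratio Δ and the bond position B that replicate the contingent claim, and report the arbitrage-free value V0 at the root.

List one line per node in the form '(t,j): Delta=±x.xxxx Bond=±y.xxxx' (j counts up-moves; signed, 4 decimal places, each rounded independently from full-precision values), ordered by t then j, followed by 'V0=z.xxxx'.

Risk-neutral probability p* = (R−d)/(u−d) = (1.32−0.62)/(1.44−0.62) = 0.8537.
Payoff layer (t=4): V(4,0)=252.8500, V(4,1)=194.6500, V(4,2)=169.1100, V(4,3)=198.5600, V(4,4)=65.4600
(3,0): S=40.0391. Δ = (V_up−V_dn)/(S_up−S_dn) = (194.6500−252.8500)/(57.6563−24.8242) = -1.7727. V = [p*·194.6500 + (1−p*)·252.8500]/1.32 = 153.9144. B = V − Δ·S = 224.8901.
(3,1): S=92.9940. Δ = (V_up−V_dn)/(S_up−S_dn) = (169.1100−194.6500)/(133.9114−57.6563) = -0.3349. V = [p*·169.1100 + (1−p*)·194.6500]/1.32 = 130.9451. B = V − Δ·S = 162.0915.
(3,2): S=215.9862. Δ = (V_up−V_dn)/(S_up−S_dn) = (198.5600−169.1100)/(311.0201−133.9114) = 0.1663. V = [p*·198.5600 + (1−p*)·169.1100]/1.32 = 147.1593. B = V − Δ·S = 111.2446.
(3,3): S=501.6453. Δ = (V_up−V_dn)/(S_up−S_dn) = (65.4600−198.5600)/(722.3692−311.0201) = -0.3236. V = [p*·65.4600 + (1−p*)·198.5600]/1.32 = 64.3470. B = V − Δ·S = 226.6641.
(2,0): S=64.5792. Δ = (V_up−V_dn)/(S_up−S_dn) = (130.9451−153.9144)/(92.9940−40.0391) = -0.4338. V = [p*·130.9451 + (1−p*)·153.9144]/1.32 = 101.7473. B = V − Δ·S = 129.7587.
(2,1): S=149.9904. Δ = (V_up−V_dn)/(S_up−S_dn) = (147.1593−130.9451)/(215.9862−92.9940) = 0.1318. V = [p*·147.1593 + (1−p*)·130.9451]/1.32 = 109.6867. B = V − Δ·S = 89.9134.
(2,2): S=348.3648. Δ = (V_up−V_dn)/(S_up−S_dn) = (64.3470−147.1593)/(501.6453−215.9862) = -0.2899. V = [p*·64.3470 + (1−p*)·147.1593]/1.32 = 57.9287. B = V − Δ·S = 158.9193.
(1,0): S=104.1600. Δ = (V_up−V_dn)/(S_up−S_dn) = (109.6867−101.7473)/(149.9904−64.5792) = 0.0930. V = [p*·109.6867 + (1−p*)·101.7473]/1.32 = 82.2158. B = V − Δ·S = 72.5336.
(1,1): S=241.9200. Δ = (V_up−V_dn)/(S_up−S_dn) = (57.9287−109.6867)/(348.3648−149.9904) = -0.2609. V = [p*·57.9287 + (1−p*)·109.6867]/1.32 = 49.6235. B = V − Δ·S = 112.7431.
(0,0): S=168.0000. Δ = (V_up−V_dn)/(S_up−S_dn) = (49.6235−82.2158)/(241.9200−104.1600) = -0.2366. V = [p*·49.6235 + (1−p*)·82.2158]/1.32 = 41.2069. B = V − Δ·S = 80.9536.
Root portfolio cost Δ·168+B reproduces V0=41.2069.

(0,0): Delta=-0.2366 Bond=80.9536
(1,0): Delta=0.0930 Bond=72.5336
(1,1): Delta=-0.2609 Bond=112.7431
(2,0): Delta=-0.4338 Bond=129.7587
(2,1): Delta=0.1318 Bond=89.9134
(2,2): Delta=-0.2899 Bond=158.9193
(3,0): Delta=-1.7727 Bond=224.8901
(3,1): Delta=-0.3349 Bond=162.0915
(3,2): Delta=0.1663 Bond=111.2446
(3,3): Delta=-0.3236 Bond=226.6641
V0=41.2069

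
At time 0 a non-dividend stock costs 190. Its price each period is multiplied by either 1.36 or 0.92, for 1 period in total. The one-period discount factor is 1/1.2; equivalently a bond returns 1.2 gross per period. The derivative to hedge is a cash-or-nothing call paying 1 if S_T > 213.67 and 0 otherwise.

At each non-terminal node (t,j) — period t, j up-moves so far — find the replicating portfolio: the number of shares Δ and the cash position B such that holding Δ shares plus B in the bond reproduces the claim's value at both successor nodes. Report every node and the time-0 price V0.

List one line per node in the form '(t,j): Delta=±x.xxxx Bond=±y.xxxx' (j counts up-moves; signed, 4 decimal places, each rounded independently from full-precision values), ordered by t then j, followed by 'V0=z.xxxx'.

(0,0): Delta=0.0120 Bond=-1.7424
V0=0.5303

The replicating-portfolio and risk-neutral prices coincide; use p* = (1.2−0.92)/(1.36−0.92) = 0.6364 for the latter.
Terminal values V(1,·): V(1,0)=0.0000, V(1,1)=1.0000
Node (0,0) S=190.0000: V=(p*·1.0000+(1−p*)·0.0000)/1.2=0.5303; Δ=(1.0000−0.0000)/(258.4000−174.8000)=0.0120; B=V−Δ·S=-1.7424
Self-financing check: at every node Δ·S+B equals the discounted successor values.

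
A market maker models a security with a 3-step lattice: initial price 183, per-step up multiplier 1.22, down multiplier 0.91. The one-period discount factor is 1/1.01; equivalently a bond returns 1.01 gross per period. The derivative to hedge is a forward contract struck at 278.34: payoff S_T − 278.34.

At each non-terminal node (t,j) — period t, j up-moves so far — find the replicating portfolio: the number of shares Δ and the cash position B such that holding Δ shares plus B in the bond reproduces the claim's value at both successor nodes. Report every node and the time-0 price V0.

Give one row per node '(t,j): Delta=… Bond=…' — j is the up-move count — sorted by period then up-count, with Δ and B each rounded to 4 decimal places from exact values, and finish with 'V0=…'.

Since d<R<u, set p* = (R−d)/(u−d) = 0.3226; price each node as the discounted p*-expectation of its children.
Payoff layer (t=3): V(3,0)=-140.4365, V(3,1)=-93.4584, V(3,2)=-30.4767, V(3,3)=53.9602
  t=2,j=0: stock 151.5423 → up 184.8816 (V=-93.4584), down 137.9035 (V=-140.4365). Price -124.0419; hedge Δ=1.0000, bond B=-275.5842.
  t=2,j=1: stock 203.1666 → up 247.8633 (V=-30.4767), down 184.8816 (V=-93.4584). Price -72.4176; hedge Δ=1.0000, bond B=-275.5842.
  t=2,j=2: stock 272.3772 → up 332.3002 (V=53.9602), down 247.8633 (V=-30.4767). Price -3.2070; hedge Δ=1.0000, bond B=-275.5842.
  t=1,j=0: stock 166.5300 → up 203.1666 (V=-72.4176), down 151.5423 (V=-124.0419). Price -106.3256; hedge Δ=1.0000, bond B=-272.8556.
  t=1,j=1: stock 223.2600 → up 272.3772 (V=-3.2070), down 203.1666 (V=-72.4176). Price -49.5956; hedge Δ=1.0000, bond B=-272.8556.
  t=0,j=0: stock 183.0000 → up 223.2600 (V=-49.5956), down 166.5300 (V=-106.3256). Price -87.1541; hedge Δ=1.0000, bond B=-270.1541.
Self-financing check: at every node Δ·S+B equals the discounted successor values.

(0,0): Delta=1.0000 Bond=-270.1541
(1,0): Delta=1.0000 Bond=-272.8556
(1,1): Delta=1.0000 Bond=-272.8556
(2,0): Delta=1.0000 Bond=-275.5842
(2,1): Delta=1.0000 Bond=-275.5842
(2,2): Delta=1.0000 Bond=-275.5842
V0=-87.1541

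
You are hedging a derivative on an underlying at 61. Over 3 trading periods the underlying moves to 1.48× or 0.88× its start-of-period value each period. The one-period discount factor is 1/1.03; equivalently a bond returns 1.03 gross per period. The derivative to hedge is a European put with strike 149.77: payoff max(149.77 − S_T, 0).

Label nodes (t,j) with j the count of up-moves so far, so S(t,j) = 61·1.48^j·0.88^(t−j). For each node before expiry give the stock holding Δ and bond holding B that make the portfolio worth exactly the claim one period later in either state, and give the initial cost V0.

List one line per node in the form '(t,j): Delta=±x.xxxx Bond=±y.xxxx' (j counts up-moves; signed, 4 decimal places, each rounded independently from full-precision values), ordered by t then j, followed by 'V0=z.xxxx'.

(0,0): Delta=-0.9228 Bond=133.0359
(1,0): Delta=-1.0000 Bond=141.1726
(1,1): Delta=-0.7850 Bond=124.5901
(2,0): Delta=-1.0000 Bond=145.4078
(2,1): Delta=-1.0000 Bond=145.4078
(2,2): Delta=-0.4015 Bond=77.0877
V0=76.7468

Risk-neutral probability p* = (R−d)/(u−d) = (1.03−0.88)/(1.48−0.88) = 0.2500.
Payoff layer (t=3): V(3,0)=108.2002, V(3,1)=79.8572, V(3,2)=32.1893, V(3,3)=0.0000
  t=2,j=0: stock 47.2384 → up 69.9128 (V=79.8572), down 41.5698 (V=108.2002). Price 98.1694; hedge Δ=-1.0000, bond B=145.4078.
  t=2,j=1: stock 79.4464 → up 117.5807 (V=32.1893), down 69.9128 (V=79.8572). Price 65.9614; hedge Δ=-1.0000, bond B=145.4078.
  t=2,j=2: stock 133.6144 → up 197.7493 (V=0.0000), down 117.5807 (V=32.1893). Price 23.4388; hedge Δ=-0.4015, bond B=77.0877.
  t=1,j=0: stock 53.6800 → up 79.4464 (V=65.9614), down 47.2384 (V=98.1694). Price 87.4926; hedge Δ=-1.0000, bond B=141.1726.
  t=1,j=1: stock 90.2800 → up 133.6144 (V=23.4388), down 79.4464 (V=65.9614). Price 53.7192; hedge Δ=-0.7850, bond B=124.5901.
  t=0,j=0: stock 61.0000 → up 90.2800 (V=53.7192), down 53.6800 (V=87.4926). Price 76.7468; hedge Δ=-0.9228, bond B=133.0359.
Each (Δ,B) replicates both successor values, so the strategy is self-financing and V0 is arbitrage-free.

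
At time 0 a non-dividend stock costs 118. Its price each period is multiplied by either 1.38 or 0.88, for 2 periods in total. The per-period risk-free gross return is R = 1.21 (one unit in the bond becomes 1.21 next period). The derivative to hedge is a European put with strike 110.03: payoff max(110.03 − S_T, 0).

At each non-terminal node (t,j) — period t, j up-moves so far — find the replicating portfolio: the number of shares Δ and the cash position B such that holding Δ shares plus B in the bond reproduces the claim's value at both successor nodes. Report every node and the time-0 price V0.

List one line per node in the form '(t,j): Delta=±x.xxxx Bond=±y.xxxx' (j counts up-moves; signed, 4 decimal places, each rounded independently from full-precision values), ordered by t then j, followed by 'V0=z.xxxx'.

No-arbitrage ⇒ martingale measure with p* = (R−d)/(u−d) = 0.6600.
At expiry t=2: V(2,0)=18.6508, V(2,1)=0.0000, V(2,2)=0.0000
Node (1,0) S=103.8400: V=(p*·0.0000+(1−p*)·18.6508)/1.21=5.2407; Δ=(0.0000−18.6508)/(143.2992−91.3792)=-0.3592; B=V−Δ·S=42.5423
Node (1,1) S=162.8400: V=(p*·0.0000+(1−p*)·0.0000)/1.21=0.0000; Δ=(0.0000−0.0000)/(224.7192−143.2992)=0.0000; B=V−Δ·S=0.0000
Node (0,0) S=118.0000: V=(p*·0.0000+(1−p*)·5.2407)/1.21=1.4726; Δ=(0.0000−5.2407)/(162.8400−103.8400)=-0.0888; B=V−Δ·S=11.9540
Root portfolio cost Δ·118+B reproduces V0=1.4726.

(0,0): Delta=-0.0888 Bond=11.9540
(1,0): Delta=-0.3592 Bond=42.5423
(1,1): Delta=0.0000 Bond=0.0000
V0=1.4726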